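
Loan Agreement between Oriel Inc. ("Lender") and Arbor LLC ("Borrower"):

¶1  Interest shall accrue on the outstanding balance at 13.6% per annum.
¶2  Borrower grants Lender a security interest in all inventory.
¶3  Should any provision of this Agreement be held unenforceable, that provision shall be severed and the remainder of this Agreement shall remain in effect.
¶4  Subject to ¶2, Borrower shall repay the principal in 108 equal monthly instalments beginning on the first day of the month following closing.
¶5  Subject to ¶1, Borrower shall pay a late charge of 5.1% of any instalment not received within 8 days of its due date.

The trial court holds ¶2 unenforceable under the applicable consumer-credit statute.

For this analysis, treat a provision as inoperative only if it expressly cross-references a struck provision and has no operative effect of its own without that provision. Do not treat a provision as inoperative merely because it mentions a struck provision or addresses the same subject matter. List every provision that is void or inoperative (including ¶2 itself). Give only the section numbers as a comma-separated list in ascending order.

2

¶2 is struck. ¶4 mentions ¶2 but its own obligation stands independently of ¶2, so ¶4 is not affected. Nothing else in the Agreement is defined by reference to ¶2. Under the severability clause in ¶3, the remaining provisions continue in force. ¶1, ¶3, ¶4, and ¶5 remain in effect.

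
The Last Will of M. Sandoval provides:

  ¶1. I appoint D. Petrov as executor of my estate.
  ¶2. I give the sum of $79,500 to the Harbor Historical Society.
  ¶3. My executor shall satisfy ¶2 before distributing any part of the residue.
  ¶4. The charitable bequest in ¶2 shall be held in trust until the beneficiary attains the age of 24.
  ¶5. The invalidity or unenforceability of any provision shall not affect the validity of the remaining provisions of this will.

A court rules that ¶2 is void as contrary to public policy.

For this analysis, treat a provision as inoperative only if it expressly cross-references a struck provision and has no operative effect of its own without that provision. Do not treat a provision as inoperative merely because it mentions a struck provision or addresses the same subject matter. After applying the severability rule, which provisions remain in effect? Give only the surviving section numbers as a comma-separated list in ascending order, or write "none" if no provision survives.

¶2 is struck. The only function of ¶3 is the priority direction for ¶2, so it cannot stand once ¶2 is removed. ¶4 merely fixes the trust for ¶2; with ¶2 gone it has nothing to operate on and falls away. Under the severability clause in ¶5, the remaining provisions continue in force. The provisions still in force are ¶1 and ¶5.

1, 5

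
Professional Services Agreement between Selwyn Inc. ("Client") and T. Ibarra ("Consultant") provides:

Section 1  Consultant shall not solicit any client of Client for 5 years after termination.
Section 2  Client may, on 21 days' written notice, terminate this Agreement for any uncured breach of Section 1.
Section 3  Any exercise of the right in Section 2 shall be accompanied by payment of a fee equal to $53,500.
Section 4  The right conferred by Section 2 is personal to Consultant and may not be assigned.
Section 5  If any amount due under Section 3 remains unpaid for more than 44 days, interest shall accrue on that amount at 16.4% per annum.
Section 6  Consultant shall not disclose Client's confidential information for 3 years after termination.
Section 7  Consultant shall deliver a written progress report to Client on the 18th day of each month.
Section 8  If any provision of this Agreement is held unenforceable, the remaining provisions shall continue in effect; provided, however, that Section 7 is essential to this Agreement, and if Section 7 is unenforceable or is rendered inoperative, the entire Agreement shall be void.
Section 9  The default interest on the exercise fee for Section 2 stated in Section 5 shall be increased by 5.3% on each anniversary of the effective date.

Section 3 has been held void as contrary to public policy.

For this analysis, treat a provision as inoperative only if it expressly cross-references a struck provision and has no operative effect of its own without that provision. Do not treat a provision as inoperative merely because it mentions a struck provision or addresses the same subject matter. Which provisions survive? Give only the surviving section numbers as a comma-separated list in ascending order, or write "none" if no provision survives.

1, 2, 4, 6, 7, 8

Section 3 is struck. Section 5 does nothing except set the default interest on the exercise fee for Section 2 by reference to Section 3; with Section 3 gone it has no independent effect and is inoperative. Section 9 has no operative effect of its own apart from Section 5 and is therefore inoperative. Section 8 makes Section 7 an essential term, but Section 7 is unaffected, so the severability proviso in Section 8 preserves the remaining provisions. The provisions still in force are Section 1, Section 2, Section 4, Section 6, Section 7, and Section 8.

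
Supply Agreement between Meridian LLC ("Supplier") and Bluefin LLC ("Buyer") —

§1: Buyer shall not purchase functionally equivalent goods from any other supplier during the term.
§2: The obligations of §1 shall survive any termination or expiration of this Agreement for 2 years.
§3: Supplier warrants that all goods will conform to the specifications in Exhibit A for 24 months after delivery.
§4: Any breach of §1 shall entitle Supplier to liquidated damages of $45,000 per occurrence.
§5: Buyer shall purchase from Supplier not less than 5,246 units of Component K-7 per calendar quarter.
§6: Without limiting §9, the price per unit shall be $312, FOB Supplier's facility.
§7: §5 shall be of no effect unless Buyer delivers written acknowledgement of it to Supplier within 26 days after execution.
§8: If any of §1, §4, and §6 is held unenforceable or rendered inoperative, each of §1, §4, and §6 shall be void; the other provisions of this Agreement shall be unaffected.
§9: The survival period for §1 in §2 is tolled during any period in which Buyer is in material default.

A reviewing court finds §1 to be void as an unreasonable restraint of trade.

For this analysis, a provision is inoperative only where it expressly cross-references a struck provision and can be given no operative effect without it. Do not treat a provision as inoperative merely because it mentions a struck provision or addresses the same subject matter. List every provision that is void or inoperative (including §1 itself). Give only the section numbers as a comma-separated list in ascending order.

1, 2, 4, 6, 9

§1 is struck. §2 operates only by reference to §1, so it falls with §1. §4 has no operative effect of its own apart from §1 and is therefore inoperative. §9 has no operative effect of its own apart from §2 and is therefore inoperative. §8 declares §1, §4, and §6 mutually dependent; since one of them has fallen, all of them are of no effect. That brings down §6 as well. The remainder continues in force under §8. The provisions still in force are §3, §5, §7, and §8.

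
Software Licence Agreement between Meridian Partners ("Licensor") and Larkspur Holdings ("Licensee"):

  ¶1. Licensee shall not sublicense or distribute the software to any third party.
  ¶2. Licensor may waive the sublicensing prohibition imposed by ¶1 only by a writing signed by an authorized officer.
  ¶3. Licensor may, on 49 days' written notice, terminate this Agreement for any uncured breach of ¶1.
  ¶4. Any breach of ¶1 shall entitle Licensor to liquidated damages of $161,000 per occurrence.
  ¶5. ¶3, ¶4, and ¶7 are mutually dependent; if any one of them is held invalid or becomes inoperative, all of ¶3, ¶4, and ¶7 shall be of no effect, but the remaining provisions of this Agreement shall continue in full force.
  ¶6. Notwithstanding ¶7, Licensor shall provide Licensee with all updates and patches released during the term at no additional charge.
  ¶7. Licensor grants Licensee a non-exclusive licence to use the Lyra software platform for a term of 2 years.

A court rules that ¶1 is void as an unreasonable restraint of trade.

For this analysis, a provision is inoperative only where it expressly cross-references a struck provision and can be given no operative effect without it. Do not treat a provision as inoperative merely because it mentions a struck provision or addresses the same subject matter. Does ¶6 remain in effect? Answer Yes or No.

¶1 is struck. ¶2 has no operative effect of its own apart from ¶1 and is therefore inoperative. ¶3 merely fixes the termination right for breach of ¶1; with ¶1 gone it has nothing to operate on and falls away. ¶4 has no operative effect of its own apart from ¶1 and is therefore inoperative. Although ¶6 refers to ¶7, its operative terms do not depend on ¶7, so it remains in effect. ¶5 declares ¶3, ¶4, and ¶7 mutually dependent; since one of them has fallen, all of them are of no effect. That brings down ¶7 as well. The remainder continues in force under ¶5. ¶5 and ¶6 remain in effect. ¶6 is among the surviving provisions, so the answer is yes.

Yes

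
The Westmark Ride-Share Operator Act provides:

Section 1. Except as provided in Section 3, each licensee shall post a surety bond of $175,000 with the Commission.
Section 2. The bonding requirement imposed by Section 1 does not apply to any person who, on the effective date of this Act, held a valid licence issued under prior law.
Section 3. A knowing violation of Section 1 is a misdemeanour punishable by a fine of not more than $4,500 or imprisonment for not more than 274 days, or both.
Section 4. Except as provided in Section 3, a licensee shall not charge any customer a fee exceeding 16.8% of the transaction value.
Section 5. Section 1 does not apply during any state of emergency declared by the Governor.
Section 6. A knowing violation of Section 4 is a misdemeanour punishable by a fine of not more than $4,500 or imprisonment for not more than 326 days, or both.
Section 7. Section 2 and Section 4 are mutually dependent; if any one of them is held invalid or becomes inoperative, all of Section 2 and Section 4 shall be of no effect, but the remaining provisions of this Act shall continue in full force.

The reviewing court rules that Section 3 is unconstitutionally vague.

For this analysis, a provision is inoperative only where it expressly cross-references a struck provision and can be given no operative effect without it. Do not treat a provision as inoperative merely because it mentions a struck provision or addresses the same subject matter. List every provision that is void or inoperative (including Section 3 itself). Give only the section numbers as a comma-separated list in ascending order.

Section 3 is struck. Section 1 mentions Section 3 but its own obligation stands independently of Section 3, so Section 1 is not affected. Although Section 4 refers to Section 3, its operative terms do not depend on Section 3, so it remains in effect. No other provision's operative terms depend on Section 3. Section 7 ties Section 2 and Section 4 together, but none of those is affected here; the remaining provisions continue in force under Section 7. That leaves Section 1, Section 2, Section 4, Section 5, Section 6, and Section 7 in effect.

3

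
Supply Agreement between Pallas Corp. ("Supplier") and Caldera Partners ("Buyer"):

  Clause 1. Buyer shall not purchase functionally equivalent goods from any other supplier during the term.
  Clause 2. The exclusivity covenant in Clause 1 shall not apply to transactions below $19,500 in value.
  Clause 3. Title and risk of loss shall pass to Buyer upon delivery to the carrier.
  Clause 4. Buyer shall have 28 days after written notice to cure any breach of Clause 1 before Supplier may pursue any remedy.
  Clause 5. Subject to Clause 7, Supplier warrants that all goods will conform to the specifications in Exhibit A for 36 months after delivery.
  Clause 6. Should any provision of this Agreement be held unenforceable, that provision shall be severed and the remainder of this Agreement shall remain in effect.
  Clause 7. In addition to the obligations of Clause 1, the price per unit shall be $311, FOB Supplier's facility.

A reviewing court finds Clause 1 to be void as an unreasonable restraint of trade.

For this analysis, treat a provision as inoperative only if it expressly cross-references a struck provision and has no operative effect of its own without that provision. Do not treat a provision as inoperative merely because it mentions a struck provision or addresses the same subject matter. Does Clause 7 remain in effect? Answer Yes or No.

Yes

Clause 1 is struck. Clause 2 operates only by reference to Clause 1, so it falls with Clause 1. The only function of Clause 4 is the cure period for breach of Clause 1, so it cannot stand once Clause 1 is removed. Although Clause 7 refers to Clause 1, its operative terms do not depend on Clause 1, so it remains in effect. Clause 6 is a severability clause and preserves every provision that can still be given independent effect. Clause 3, Clause 5, Clause 6, and Clause 7 remain in effect. Clause 7 is among the surviving provisions, so the answer is yes.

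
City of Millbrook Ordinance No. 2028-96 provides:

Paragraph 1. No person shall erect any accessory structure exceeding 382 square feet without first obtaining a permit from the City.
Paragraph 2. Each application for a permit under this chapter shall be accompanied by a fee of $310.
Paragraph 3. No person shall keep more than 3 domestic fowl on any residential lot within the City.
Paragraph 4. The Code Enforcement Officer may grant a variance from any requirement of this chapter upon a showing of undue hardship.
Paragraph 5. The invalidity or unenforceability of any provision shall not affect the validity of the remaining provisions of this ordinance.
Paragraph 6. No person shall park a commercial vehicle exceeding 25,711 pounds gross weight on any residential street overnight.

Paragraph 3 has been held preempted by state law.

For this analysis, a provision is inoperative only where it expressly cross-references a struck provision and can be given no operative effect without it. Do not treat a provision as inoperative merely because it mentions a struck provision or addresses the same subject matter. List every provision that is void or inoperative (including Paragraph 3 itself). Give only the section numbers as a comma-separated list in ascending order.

Paragraph 3 is struck. Nothing else in the ordinance is defined by reference to Paragraph 3. Paragraph 5 is a severability clause and preserves every provision that can still be given independent effect. Paragraph 1, Paragraph 2, Paragraph 4, Paragraph 5, and Paragraph 6 remain in effect.

3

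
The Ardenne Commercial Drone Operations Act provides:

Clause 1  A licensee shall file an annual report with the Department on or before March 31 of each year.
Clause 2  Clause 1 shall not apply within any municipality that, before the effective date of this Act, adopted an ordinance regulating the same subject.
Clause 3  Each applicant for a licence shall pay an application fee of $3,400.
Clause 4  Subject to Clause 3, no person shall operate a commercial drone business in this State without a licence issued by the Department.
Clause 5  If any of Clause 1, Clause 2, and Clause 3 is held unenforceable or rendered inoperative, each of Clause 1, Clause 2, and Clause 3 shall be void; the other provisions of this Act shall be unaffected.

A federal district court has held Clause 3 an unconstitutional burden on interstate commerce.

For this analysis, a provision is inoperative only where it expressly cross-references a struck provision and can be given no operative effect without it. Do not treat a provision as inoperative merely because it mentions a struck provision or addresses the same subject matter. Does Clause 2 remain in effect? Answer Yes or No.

Clause 3 is struck. Clause 4 mentions Clause 3 but its own obligation stands independently of Clause 3, so Clause 4 is not affected. No other provision's operative terms depend on Clause 3. Clause 5 declares Clause 1, Clause 2, and Clause 3 mutually dependent; since one of them has fallen, all of them are of no effect. That brings down Clause 1 and Clause 2 as well. The remainder continues in force under Clause 5. That leaves Clause 4 and Clause 5 in effect. Clause 2 is among the inoperative provisions, so the answer is no.

No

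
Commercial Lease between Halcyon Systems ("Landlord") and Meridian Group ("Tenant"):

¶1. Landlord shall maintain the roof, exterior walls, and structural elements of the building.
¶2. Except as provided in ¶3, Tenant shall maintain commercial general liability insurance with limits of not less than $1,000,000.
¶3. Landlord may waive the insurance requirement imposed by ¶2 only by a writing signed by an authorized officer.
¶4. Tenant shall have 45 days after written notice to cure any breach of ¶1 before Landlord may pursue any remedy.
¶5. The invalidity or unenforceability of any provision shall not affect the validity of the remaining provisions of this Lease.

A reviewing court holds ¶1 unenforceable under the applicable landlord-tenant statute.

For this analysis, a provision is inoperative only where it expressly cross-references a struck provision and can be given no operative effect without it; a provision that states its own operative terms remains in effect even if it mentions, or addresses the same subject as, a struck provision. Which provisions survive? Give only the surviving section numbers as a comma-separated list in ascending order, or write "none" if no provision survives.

2, 3, 5

¶1 is struck. ¶4 operates only by reference to ¶1, so it falls with ¶1. ¶5 is a severability clause and preserves every provision that can still be given independent effect. That leaves ¶2, ¶3, and ¶5 in effect.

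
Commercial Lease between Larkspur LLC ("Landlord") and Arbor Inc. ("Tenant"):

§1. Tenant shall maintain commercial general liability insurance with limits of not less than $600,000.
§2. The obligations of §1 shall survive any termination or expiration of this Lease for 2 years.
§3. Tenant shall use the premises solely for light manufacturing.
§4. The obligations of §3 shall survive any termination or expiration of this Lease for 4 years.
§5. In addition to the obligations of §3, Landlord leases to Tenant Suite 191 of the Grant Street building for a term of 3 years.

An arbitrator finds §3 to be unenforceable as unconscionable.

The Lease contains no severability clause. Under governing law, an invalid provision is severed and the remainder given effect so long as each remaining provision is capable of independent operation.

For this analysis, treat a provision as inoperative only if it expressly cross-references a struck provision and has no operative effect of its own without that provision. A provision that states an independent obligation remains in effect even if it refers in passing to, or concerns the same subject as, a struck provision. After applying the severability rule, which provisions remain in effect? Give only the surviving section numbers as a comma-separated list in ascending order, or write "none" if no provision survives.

§3 is struck. §4 operates only by reference to §3, so it falls with §3. Although §5 refers to §3, its operative terms do not depend on §3, so it remains in effect. Under the stated default rule, only provisions that cannot operate independently fall away; the rest are enforced. That leaves §1, §2, and §5 in effect.

1, 2, 5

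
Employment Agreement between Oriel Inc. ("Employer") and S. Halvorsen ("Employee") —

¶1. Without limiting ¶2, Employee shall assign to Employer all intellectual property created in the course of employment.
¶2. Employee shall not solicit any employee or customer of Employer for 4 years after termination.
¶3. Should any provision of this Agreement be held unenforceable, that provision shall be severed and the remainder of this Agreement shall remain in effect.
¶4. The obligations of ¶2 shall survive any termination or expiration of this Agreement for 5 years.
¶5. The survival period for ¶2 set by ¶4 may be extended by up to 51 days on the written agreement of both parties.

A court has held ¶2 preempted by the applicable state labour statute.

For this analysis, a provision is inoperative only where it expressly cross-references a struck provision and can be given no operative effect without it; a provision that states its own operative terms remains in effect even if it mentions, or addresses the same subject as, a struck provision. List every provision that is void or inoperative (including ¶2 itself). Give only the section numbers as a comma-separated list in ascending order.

¶2 is struck. ¶4 operates only by reference to ¶2, so it falls with ¶2. ¶5 operates only by reference to ¶4, so it falls with ¶4. Although ¶1 refers to ¶2, its operative terms do not depend on ¶2, so it remains in effect. ¶3 is a severability clause and preserves every provision that can still be given independent effect. The provisions still in force are ¶1 and ¶3.

2, 4, 5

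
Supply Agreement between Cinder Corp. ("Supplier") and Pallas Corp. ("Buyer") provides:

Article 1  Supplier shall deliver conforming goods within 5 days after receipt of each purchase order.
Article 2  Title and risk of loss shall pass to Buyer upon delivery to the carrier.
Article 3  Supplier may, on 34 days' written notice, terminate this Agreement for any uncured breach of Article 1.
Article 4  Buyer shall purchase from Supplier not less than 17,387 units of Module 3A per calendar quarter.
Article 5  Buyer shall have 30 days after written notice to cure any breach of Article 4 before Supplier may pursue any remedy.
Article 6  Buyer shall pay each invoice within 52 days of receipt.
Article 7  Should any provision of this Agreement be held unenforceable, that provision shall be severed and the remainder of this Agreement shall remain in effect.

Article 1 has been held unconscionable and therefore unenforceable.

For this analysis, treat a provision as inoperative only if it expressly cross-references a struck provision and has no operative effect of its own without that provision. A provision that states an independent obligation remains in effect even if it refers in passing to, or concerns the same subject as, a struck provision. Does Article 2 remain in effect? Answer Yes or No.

Yes

Article 1 is struck. Article 3 operates only by reference to Article 1, so it falls with Article 1. Article 7 is a severability clause and preserves every provision that can still be given independent effect. That leaves Article 2, Article 4, Article 5, Article 6, and Article 7 in effect. Article 2 is among the surviving provisions, so the answer is yes.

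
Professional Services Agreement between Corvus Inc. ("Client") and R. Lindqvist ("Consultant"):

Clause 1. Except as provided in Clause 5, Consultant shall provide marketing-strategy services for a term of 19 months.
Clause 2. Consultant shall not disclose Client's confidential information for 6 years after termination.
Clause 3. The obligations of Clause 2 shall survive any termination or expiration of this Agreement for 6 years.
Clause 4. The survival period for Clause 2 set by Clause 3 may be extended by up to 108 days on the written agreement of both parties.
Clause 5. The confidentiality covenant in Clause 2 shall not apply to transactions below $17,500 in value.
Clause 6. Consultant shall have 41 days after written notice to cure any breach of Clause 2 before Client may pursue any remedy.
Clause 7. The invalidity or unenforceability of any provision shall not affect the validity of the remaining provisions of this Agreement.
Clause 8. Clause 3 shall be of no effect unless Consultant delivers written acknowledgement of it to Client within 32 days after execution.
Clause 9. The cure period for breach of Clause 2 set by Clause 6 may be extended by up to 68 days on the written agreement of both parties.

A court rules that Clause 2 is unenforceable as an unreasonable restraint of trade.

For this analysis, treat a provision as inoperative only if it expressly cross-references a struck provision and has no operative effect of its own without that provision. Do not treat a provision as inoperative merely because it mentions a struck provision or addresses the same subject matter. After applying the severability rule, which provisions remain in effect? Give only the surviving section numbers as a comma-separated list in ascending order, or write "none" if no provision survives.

Clause 2 is struck. Clause 3 merely fixes the survival period for Clause 2; with Clause 2 gone it has nothing to operate on and falls away. Clause 5 has no operative effect of its own apart from Clause 2 and is therefore inoperative. The only function of Clause 6 is the cure period for breach of Clause 2, so it cannot stand once Clause 2 is removed. Clause 4 operates only by reference to Clause 3, so it falls with Clause 3. The only function of Clause 8 is the acknowledgement condition for Clause 3, so it cannot stand once Clause 3 is removed. Clause 9 has no operative effect of its own apart from Clause 6 and is therefore inoperative. Clause 1 mentions Clause 5 but its own obligation stands independently of Clause 5, so Clause 1 is not affected. Under the severability clause in Clause 7, the remaining provisions continue in force. That leaves Clause 1 and Clause 7 in effect.

1, 7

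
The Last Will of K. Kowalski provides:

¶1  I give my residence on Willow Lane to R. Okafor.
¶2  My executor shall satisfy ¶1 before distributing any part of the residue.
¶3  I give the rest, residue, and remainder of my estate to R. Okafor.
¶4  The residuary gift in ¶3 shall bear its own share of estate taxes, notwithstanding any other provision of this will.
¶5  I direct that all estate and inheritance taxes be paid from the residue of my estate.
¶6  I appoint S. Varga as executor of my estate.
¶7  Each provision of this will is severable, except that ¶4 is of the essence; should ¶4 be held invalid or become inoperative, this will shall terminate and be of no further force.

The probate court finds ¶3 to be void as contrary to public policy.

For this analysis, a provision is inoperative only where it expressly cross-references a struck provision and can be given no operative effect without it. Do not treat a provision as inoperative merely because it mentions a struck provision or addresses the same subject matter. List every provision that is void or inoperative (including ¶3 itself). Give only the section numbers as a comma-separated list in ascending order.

1, 2, 3, 4, 5, 6, 7

¶3 is struck. ¶4 has no operative effect of its own apart from ¶3 and is therefore inoperative. ¶7 makes ¶4 an essential term, and ¶4 has been rendered inoperative by the cascade; under ¶7, the entire will is therefore void. No provision of the will survives.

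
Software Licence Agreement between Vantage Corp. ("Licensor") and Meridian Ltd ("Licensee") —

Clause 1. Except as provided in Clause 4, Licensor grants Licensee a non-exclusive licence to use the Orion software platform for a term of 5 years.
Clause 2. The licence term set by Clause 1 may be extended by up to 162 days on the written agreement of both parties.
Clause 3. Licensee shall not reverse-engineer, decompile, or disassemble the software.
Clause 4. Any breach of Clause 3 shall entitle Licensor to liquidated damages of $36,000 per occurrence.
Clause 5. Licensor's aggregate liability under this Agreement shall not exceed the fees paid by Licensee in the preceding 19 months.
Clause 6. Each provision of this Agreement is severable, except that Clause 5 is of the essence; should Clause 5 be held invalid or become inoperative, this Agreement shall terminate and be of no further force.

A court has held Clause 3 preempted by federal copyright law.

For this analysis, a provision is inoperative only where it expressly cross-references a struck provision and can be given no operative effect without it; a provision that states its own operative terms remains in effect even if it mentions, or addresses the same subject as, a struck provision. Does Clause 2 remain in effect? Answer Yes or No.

Clause 3 is struck. Clause 4 operates only by reference to Clause 3, so it falls with Clause 3. Clause 1 mentions Clause 4 but its own obligation stands independently of Clause 4, so Clause 1 is not affected. Clause 6 makes Clause 5 an essential term, but Clause 5 is unaffected, so the severability proviso in Clause 6 preserves the remaining provisions. That leaves Clause 1, Clause 2, Clause 5, and Clause 6 in effect. Clause 2 is among the surviving provisions, so the answer is yes.

Yes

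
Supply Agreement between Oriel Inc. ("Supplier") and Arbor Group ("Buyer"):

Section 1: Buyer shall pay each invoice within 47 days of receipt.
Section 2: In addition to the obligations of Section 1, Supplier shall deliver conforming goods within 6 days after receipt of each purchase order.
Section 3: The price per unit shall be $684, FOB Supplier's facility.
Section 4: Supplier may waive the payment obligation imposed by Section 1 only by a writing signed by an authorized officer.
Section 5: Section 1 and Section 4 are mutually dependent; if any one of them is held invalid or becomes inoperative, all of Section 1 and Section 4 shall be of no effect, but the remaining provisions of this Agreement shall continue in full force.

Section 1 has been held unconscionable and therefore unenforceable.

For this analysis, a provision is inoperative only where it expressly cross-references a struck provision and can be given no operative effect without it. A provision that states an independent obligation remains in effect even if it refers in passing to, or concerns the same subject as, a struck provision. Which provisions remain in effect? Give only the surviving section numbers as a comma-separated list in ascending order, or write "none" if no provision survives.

2, 3, 5

Section 1 is struck. Section 4 has no operative effect of its own apart from Section 1 and is therefore inoperative. Section 2 mentions Section 1 but its own obligation stands independently of Section 1, so Section 2 is not affected. Section 5 declares Section 1 and Section 4 mutually dependent; since one of them has fallen, all of them are of no effect. The remainder continues in force under Section 5. Section 2, Section 3, and Section 5 remain in effect.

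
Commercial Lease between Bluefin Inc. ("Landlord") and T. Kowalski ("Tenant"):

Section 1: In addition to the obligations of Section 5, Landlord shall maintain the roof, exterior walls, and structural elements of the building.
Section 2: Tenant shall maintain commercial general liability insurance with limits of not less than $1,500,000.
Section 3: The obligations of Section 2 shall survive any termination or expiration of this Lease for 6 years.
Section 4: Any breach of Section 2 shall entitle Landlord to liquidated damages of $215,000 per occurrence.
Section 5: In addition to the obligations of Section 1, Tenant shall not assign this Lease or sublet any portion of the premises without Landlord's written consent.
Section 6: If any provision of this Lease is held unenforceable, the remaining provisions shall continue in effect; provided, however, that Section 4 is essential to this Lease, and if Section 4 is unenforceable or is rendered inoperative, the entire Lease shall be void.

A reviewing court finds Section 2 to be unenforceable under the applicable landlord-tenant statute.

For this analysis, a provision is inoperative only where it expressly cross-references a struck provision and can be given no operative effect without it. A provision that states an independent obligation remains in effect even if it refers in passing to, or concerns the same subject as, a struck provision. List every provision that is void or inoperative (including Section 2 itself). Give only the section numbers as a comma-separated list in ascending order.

1, 2, 3, 4, 5, 6

Section 2 is struck. Section 3 operates only by reference to Section 2, so it falls with Section 2. Section 4 has no operative effect of its own apart from Section 2 and is therefore inoperative. Section 6 makes Section 4 an essential term, and Section 4 has been rendered inoperative by the cascade; under Section 6, the entire Lease is therefore void. No provision of the Lease survives.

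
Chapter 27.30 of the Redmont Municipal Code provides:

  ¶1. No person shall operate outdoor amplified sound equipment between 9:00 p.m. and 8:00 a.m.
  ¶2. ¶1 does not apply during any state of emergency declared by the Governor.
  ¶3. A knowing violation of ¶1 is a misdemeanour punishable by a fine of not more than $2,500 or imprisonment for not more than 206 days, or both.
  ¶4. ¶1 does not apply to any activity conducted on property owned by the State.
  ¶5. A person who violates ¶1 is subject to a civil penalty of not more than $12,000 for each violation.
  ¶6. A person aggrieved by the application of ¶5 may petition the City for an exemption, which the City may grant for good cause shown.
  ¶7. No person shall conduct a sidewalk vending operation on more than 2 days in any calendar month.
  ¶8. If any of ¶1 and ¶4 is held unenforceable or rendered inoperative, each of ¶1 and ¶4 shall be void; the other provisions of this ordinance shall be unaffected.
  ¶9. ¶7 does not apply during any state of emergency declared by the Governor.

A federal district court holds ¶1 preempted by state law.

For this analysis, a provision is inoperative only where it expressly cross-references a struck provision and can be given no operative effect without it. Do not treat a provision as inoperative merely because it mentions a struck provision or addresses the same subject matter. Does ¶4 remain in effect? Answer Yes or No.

¶1 is struck. ¶2 merely fixes the emergency suspension of ¶1; with ¶1 gone it has nothing to operate on and falls away. ¶3 operates only by reference to ¶1, so it falls with ¶1. ¶4 merely fixes the public-property exemption from ¶1; with ¶1 gone it has nothing to operate on and falls away. The only function of ¶5 is the civil penalty for violating ¶1, so it cannot stand once ¶1 is removed. The only function of ¶6 is the exemption procedure for ¶5, so it cannot stand once ¶5 is removed. ¶8 declares ¶1 and ¶4 mutually dependent; since one of them has fallen, all of them are of no effect. The remainder continues in force under ¶8. That leaves ¶7, ¶8, and ¶9 in effect. ¶4 is among the inoperative provisions, so the answer is no.

No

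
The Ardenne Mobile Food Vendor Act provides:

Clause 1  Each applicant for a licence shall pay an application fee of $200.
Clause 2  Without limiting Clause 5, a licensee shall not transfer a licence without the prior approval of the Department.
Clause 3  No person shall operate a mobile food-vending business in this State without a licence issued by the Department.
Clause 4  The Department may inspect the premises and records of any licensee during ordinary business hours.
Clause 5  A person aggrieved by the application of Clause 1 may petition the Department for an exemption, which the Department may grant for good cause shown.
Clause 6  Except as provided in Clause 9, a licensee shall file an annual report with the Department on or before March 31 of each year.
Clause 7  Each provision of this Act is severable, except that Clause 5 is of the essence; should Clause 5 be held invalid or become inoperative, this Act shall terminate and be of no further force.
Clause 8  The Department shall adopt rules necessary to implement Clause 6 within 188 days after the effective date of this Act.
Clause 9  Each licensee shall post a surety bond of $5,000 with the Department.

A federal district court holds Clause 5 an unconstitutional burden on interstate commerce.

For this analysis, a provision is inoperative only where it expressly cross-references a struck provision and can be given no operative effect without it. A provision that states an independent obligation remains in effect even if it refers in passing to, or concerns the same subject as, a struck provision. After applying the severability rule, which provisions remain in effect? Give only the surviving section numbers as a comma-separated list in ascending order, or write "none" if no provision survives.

Clause 5 is struck. Nothing else in the Act is defined by reference to Clause 5. Clause 7 makes Clause 5 an essential term, and Clause 5 is the provision held invalid; under Clause 7, the entire Act is therefore void. No provision of the Act survives.

none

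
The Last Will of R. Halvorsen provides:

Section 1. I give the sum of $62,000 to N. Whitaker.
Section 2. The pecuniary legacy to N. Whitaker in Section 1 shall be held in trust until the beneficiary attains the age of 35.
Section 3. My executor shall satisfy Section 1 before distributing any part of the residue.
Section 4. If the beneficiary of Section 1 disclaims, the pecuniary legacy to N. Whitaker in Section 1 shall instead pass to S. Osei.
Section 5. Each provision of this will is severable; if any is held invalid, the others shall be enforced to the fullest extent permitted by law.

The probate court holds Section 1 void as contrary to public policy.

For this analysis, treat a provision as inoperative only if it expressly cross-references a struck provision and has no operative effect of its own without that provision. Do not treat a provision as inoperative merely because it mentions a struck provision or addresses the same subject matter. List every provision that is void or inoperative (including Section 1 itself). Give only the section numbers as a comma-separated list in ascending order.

Section 1 is struck. The only function of Section 2 is the trust for Section 1, so it cannot stand once Section 1 is removed. Section 3 has no operative effect of its own apart from Section 1 and is therefore inoperative. Section 4 operates only by reference to Section 1, so it falls with Section 1. Under the severability clause in Section 5, the remaining provisions continue in force. Only Section 5 remains in effect.

1, 2, 3, 4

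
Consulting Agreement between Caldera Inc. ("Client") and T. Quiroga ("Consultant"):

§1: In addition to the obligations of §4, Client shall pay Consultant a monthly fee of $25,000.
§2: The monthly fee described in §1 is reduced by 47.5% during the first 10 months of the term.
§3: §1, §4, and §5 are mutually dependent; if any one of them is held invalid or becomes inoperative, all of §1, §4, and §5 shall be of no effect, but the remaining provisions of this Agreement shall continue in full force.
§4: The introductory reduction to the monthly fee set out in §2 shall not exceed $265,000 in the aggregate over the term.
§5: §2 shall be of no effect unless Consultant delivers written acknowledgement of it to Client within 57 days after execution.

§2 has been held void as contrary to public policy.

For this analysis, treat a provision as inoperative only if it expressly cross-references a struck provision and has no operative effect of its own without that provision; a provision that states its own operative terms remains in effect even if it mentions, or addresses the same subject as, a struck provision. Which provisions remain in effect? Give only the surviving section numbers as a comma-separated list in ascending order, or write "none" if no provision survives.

§2 is struck. §4 does nothing except set the aggregate cap on the introductory reduction to the monthly fee by reference to §2; with §2 gone it has no independent effect and is inoperative. §5 operates only by reference to §2, so it falls with §2. §3 declares §1, §4, and §5 mutually dependent; since one of them has fallen, all of them are of no effect. That brings down §1 as well. The remainder continues in force under §3. Only §3 remains in effect.

3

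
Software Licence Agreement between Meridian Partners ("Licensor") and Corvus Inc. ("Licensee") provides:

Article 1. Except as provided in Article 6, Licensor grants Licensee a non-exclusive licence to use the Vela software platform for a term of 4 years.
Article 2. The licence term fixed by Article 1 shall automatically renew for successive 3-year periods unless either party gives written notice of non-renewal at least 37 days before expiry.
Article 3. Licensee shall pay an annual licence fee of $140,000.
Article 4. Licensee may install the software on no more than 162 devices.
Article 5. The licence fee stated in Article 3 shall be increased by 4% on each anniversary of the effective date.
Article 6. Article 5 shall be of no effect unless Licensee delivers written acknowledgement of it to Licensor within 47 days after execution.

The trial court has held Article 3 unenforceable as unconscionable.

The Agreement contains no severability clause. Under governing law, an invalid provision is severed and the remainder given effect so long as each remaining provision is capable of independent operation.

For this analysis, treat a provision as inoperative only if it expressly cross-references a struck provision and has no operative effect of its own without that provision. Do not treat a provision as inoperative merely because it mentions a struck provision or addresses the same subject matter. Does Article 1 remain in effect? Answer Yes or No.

Yes

Article 3 is struck. Article 5 does nothing except set the escalation of the licence fee by reference to Article 3; with Article 3 gone it has no independent effect and is inoperative. The only function of Article 6 is the acknowledgement condition for Article 5, so it cannot stand once Article 5 is removed. Although Article 1 refers to Article 6, its operative terms do not depend on Article 6, so it remains in effect. With no severability clause, the stated default rule severs what cannot stand and enforces each remaining provision that can operate on its own. That leaves Article 1, Article 2, and Article 4 in effect. Article 1 is among the surviving provisions, so the answer is yes.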